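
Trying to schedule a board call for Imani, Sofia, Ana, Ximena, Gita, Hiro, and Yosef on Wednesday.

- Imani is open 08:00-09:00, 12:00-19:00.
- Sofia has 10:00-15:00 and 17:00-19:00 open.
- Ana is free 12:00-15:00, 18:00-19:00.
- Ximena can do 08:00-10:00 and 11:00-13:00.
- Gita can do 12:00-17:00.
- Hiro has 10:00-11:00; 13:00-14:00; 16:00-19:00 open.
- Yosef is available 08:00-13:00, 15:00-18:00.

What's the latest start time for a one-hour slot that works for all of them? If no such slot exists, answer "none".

none

Imani ∩ Sofia: 12:00-15:00, 17:00-19:00.
Imani ∩ Sofia ∩ Ana: 12:00-15:00, 18:00-19:00.
Imani ∩ Sofia ∩ Ana ∩ Ximena: 12:00-13:00.
Imani ∩ Sofia ∩ Ana ∩ Ximena ∩ Gita: 12:00-13:00.
Imani ∩ Sofia ∩ Ana ∩ Ximena ∩ Gita ∩ Hiro: ∅.
Imani ∩ Sofia ∩ Ana ∩ Ximena ∩ Gita ∩ Hiro ∩ Yosef: ∅.
There is no time when everyone is free.
No common window is at least 60 minutes long.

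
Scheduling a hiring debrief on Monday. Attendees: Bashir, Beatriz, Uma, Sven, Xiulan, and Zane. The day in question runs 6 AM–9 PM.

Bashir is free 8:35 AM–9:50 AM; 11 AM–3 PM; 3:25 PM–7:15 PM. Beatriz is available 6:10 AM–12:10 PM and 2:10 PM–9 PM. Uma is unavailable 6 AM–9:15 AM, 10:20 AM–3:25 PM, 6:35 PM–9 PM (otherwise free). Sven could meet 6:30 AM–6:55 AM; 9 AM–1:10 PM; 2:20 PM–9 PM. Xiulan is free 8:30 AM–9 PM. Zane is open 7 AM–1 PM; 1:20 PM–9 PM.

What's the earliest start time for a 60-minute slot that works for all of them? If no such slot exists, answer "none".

Bashir free: 08:35-09:50, 11:00-15:00, 15:25-19:15.
Beatriz free: 06:10-12:10, 14:10-21:00.
Uma free: 09:15-10:20, 15:25-18:35 (invert busy blocks within the working day).
Sven free: 06:30-06:55, 09:00-13:10, 14:20-21:00.
Xiulan free: 08:30-21:00.
Zane free: 07:00-13:00, 13:20-21:00.
Bashir ∩ Beatriz: 08:35-09:50, 11:00-12:10, 14:10-15:00, 15:25-19:15.
Bashir ∩ Beatriz ∩ Uma: 09:15-09:50, 15:25-18:35.
Bashir ∩ Beatriz ∩ Uma ∩ Sven: 09:15-09:50, 15:25-18:35.
Bashir ∩ Beatriz ∩ Uma ∩ Sven ∩ Xiulan: 09:15-09:50, 15:25-18:35.
Bashir ∩ Beatriz ∩ Uma ∩ Sven ∩ Xiulan ∩ Zane: 09:15-09:50, 15:25-18:35.
Those are the intersection windows.
The first common window of at least 60 minutes is 15:25-18:35, so the earliest start is 15:25.

15:25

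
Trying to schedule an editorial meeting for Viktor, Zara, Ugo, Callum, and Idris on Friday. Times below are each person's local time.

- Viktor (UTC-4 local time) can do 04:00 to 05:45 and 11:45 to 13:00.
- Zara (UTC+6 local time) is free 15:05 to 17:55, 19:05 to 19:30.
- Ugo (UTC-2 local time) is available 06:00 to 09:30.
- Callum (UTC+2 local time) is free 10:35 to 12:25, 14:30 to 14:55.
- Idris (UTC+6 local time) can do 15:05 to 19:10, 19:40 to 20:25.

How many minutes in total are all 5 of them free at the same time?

Viktor in UTC: 08:00-09:45, 15:45-17:00 (add 4h to convert from UTC-4).
Zara in UTC: 09:05-11:55, 13:05-13:30 (subtract 6h to convert from UTC+6).
Ugo in UTC: 08:00-11:30 (add 2h to convert from UTC-2).
Callum in UTC: 08:35-10:25, 12:30-12:55 (subtract 2h to convert from UTC+2).
Idris in UTC: 09:05-13:10, 13:40-14:25 (subtract 6h to convert from UTC+6).
Viktor ∩ Zara: 09:05-09:45.
Viktor ∩ Zara ∩ Ugo: 09:05-09:45.
Viktor ∩ Zara ∩ Ugo ∩ Callum: 09:05-09:45.
Viktor ∩ Zara ∩ Ugo ∩ Callum ∩ Idris: 09:05-09:45.
Those are the intersection windows.
That's a single block of 40 minutes.

40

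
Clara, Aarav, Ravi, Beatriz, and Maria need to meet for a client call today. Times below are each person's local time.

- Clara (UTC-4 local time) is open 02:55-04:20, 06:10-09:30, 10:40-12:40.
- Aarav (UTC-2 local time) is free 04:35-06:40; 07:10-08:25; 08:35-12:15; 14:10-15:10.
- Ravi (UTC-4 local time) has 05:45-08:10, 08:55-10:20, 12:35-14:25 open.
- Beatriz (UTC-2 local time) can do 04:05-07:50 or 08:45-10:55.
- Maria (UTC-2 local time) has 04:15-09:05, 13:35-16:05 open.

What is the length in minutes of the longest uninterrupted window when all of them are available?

20

Clara in UTC: 06:55-08:20, 10:10-13:30, 14:40-16:40 (add 4h to convert from UTC-4).
Aarav in UTC: 06:35-08:40, 09:10-10:25, 10:35-14:15, 16:10-17:10 (add 2h to convert from UTC-2).
Ravi in UTC: 09:45-12:10, 12:55-14:20, 16:35-18:25 (add 4h to convert from UTC-4).
Beatriz in UTC: 06:05-09:50, 10:45-12:55 (add 2h to convert from UTC-2).
Maria in UTC: 06:15-11:05, 15:35-18:05 (add 2h to convert from UTC-2).
Clara ∩ Aarav: 06:55-08:20, 10:10-10:25, 10:35-13:30, 16:10-16:40.
Clara ∩ Aarav ∩ Ravi: 10:10-10:25, 10:35-12:10, 12:55-13:30, 16:35-16:40.
Clara ∩ Aarav ∩ Ravi ∩ Beatriz: 10:45-12:10.
Clara ∩ Aarav ∩ Ravi ∩ Beatriz ∩ Maria: 10:45-11:05.
So the common availability across everyone is 10:45-11:05.
The longest is 10:45-11:05 at 20 minutes.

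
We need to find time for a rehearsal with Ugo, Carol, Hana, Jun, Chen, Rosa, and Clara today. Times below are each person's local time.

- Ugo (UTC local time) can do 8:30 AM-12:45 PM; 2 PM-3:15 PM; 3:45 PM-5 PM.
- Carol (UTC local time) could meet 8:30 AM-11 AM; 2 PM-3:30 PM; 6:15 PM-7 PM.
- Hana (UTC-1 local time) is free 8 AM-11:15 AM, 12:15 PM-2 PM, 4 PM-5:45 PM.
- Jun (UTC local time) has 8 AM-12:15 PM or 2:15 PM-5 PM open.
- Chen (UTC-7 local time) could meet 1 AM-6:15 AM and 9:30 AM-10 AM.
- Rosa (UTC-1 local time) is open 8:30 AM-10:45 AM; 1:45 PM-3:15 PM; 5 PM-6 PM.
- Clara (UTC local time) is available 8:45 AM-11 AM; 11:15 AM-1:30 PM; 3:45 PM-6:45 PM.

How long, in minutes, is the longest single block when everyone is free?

Ugo in UTC: 08:30-12:45, 14:00-15:15, 15:45-17:00.
Carol in UTC: 08:30-11:00, 14:00-15:30, 18:15-19:00.
Hana in UTC: 09:00-12:15, 13:15-15:00, 17:00-18:45 (add 1h to convert from UTC-1).
Jun in UTC: 08:00-12:15, 14:15-17:00.
Chen in UTC: 08:00-13:15, 16:30-17:00 (add 7h to convert from UTC-7).
Rosa in UTC: 09:30-11:45, 14:45-16:15, 18:00-19:00 (add 1h to convert from UTC-1).
Clara in UTC: 08:45-11:00, 11:15-13:30, 15:45-18:45.
Ugo ∩ Carol: 08:30-11:00, 14:00-15:15.
Ugo ∩ Carol ∩ Hana: 09:00-11:00, 14:00-15:00.
Ugo ∩ Carol ∩ Hana ∩ Jun: 09:00-11:00, 14:15-15:00.
Ugo ∩ Carol ∩ Hana ∩ Jun ∩ Chen: 09:00-11:00.
Ugo ∩ Carol ∩ Hana ∩ Jun ∩ Chen ∩ Rosa: 09:30-11:00.
Ugo ∩ Carol ∩ Hana ∩ Jun ∩ Chen ∩ Rosa ∩ Clara: 09:30-11:00.
Those are the intersection windows.
The longest is 09:30-11:00 at 90 minutes.

90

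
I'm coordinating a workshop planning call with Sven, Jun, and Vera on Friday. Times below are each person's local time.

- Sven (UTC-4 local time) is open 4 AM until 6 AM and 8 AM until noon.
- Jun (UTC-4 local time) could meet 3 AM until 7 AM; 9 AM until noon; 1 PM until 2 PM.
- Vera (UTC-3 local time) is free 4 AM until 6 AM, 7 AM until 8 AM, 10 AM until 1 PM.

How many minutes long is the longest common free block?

180

Sven in UTC: 08:00-10:00, 12:00-16:00 (add 4h to convert from UTC-4).
Jun in UTC: 07:00-11:00, 13:00-16:00, 17:00-18:00 (add 4h to convert from UTC-4).
Vera in UTC: 07:00-09:00, 10:00-11:00, 13:00-16:00 (add 3h to convert from UTC-3).
Sven ∩ Jun: 08:00-10:00, 13:00-16:00.
Sven ∩ Jun ∩ Vera: 08:00-09:00, 13:00-16:00.
Those are the intersection windows.
The longest is 13:00-16:00 at 180 minutes.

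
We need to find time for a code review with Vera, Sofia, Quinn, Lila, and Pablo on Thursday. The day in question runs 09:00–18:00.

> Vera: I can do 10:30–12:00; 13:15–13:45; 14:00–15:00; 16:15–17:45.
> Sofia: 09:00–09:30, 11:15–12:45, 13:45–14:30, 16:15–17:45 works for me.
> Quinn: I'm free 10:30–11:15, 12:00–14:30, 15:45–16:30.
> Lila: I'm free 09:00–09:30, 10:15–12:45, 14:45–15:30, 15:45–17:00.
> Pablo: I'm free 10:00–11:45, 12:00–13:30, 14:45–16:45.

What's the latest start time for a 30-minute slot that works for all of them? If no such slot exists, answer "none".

none

Vera ∩ Sofia: 11:15-12:00, 14:00-14:30, 16:15-17:45.
Vera ∩ Sofia ∩ Quinn: 14:00-14:30, 16:15-16:30.
Vera ∩ Sofia ∩ Quinn ∩ Lila: 16:15-16:30.
Vera ∩ Sofia ∩ Quinn ∩ Lila ∩ Pablo: 16:15-16:30.
No common window is at least 30 minutes long.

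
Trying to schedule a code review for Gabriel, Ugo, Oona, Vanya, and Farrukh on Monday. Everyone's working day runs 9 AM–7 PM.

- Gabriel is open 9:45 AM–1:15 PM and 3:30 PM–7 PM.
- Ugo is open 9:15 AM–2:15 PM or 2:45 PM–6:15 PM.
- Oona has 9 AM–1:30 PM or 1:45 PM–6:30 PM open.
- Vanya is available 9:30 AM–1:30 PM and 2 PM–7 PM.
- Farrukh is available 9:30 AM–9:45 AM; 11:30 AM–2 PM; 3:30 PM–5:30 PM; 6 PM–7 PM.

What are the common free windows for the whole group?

Gabriel ∩ Ugo: 09:45-13:15, 15:30-18:15.
Gabriel ∩ Ugo ∩ Oona: 09:45-13:15, 15:30-18:15.
Gabriel ∩ Ugo ∩ Oona ∩ Vanya: 09:45-13:15, 15:30-18:15.
Gabriel ∩ Ugo ∩ Oona ∩ Vanya ∩ Farrukh: 11:30-13:15, 15:30-17:30, 18:00-18:15.

11:30-13:15, 15:30-17:30, 18:00-18:15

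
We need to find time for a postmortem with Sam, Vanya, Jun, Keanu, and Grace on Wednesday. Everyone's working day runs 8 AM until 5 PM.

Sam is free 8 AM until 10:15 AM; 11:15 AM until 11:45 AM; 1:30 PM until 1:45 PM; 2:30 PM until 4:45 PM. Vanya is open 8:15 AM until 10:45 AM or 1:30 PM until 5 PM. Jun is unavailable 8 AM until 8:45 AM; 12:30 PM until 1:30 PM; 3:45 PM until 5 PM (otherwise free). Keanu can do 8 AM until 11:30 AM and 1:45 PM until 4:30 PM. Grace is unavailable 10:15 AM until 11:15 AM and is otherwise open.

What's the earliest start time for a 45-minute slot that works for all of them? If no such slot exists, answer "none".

08:45

Sam free: 08:00-10:15, 11:15-11:45, 13:30-13:45, 14:30-16:45.
Vanya free: 08:15-10:45, 13:30-17:00.
Jun free: 08:45-12:30, 13:30-15:45 (invert busy blocks within the working day).
Keanu free: 08:00-11:30, 13:45-16:30.
Grace free: 08:00-10:15, 11:15-17:00 (invert busy blocks within the working day).
Sam ∩ Vanya: 08:15-10:15, 13:30-13:45, 14:30-16:45.
Sam ∩ Vanya ∩ Jun: 08:45-10:15, 13:30-13:45, 14:30-15:45.
Sam ∩ Vanya ∩ Jun ∩ Keanu: 08:45-10:15, 14:30-15:45.
Sam ∩ Vanya ∩ Jun ∩ Keanu ∩ Grace: 08:45-10:15, 14:30-15:45.
So the common availability across everyone is 08:45-10:15, 14:30-15:45.
The first common window of at least 45 minutes is 08:45-10:15, so the earliest start is 08:45.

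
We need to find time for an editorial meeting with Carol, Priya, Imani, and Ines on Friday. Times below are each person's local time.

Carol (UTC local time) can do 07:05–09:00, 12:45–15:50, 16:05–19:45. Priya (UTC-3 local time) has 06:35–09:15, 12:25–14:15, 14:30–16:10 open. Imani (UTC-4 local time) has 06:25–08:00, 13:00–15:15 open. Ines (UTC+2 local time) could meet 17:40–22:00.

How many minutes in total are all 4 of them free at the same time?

115

Carol in UTC: 07:05-09:00, 12:45-15:50, 16:05-19:45.
Priya in UTC: 09:35-12:15, 15:25-17:15, 17:30-19:10 (add 3h to convert from UTC-3).
Imani in UTC: 10:25-12:00, 17:00-19:15 (add 4h to convert from UTC-4).
Ines in UTC: 15:40-20:00 (subtract 2h to convert from UTC+2).
Carol ∩ Priya: 15:25-15:50, 16:05-17:15, 17:30-19:10.
Carol ∩ Priya ∩ Imani: 17:00-17:15, 17:30-19:10.
Carol ∩ Priya ∩ Imani ∩ Ines: 17:00-17:15, 17:30-19:10.
So the common availability across everyone is 17:00-17:15, 17:30-19:10.
Summing the common windows: 15 + 100 = 115 minutes.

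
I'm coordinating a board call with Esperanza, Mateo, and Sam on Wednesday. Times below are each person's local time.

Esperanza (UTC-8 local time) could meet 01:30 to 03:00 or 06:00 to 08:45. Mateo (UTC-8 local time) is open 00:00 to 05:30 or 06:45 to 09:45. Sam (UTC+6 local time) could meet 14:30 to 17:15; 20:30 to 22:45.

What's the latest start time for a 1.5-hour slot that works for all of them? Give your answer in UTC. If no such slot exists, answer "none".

15:15

Esperanza in UTC: 09:30-11:00, 14:00-16:45 (add 8h to convert from UTC-8).
Mateo in UTC: 08:00-13:30, 14:45-17:45 (add 8h to convert from UTC-8).
Sam in UTC: 08:30-11:15, 14:30-16:45 (subtract 6h to convert from UTC+6).
Esperanza ∩ Mateo: 09:30-11:00, 14:45-16:45.
Esperanza ∩ Mateo ∩ Sam: 09:30-11:00, 14:45-16:45.
Those are the intersection windows.
The last common window of at least 90 minutes is 14:45-16:45; a 90-minute meeting can start as late as 15:15 and still end by 16:45.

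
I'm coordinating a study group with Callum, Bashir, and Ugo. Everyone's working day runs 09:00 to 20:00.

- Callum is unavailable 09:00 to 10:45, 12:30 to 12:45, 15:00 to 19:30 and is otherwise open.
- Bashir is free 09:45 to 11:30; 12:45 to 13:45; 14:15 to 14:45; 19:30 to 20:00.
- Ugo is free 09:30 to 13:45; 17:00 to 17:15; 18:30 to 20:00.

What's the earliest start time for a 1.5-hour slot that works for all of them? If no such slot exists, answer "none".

Callum free: 10:45-12:30, 12:45-15:00, 19:30-20:00 (invert busy blocks within the working day).
Bashir free: 09:45-11:30, 12:45-13:45, 14:15-14:45, 19:30-20:00.
Ugo free: 09:30-13:45, 17:00-17:15, 18:30-20:00.
Callum ∩ Bashir: 10:45-11:30, 12:45-13:45, 14:15-14:45, 19:30-20:00.
Callum ∩ Bashir ∩ Ugo: 10:45-11:30, 12:45-13:45, 19:30-20:00.
No common window is at least 90 minutes long.

none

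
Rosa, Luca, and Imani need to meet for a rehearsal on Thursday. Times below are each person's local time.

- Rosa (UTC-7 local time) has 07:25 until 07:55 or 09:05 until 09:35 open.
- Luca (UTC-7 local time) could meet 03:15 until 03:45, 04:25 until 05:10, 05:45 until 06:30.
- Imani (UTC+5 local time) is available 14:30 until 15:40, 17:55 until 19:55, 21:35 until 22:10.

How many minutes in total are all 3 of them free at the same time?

0

Rosa in UTC: 14:25-14:55, 16:05-16:35 (add 7h to convert from UTC-7).
Luca in UTC: 10:15-10:45, 11:25-12:10, 12:45-13:30 (add 7h to convert from UTC-7).
Imani in UTC: 09:30-10:40, 12:55-14:55, 16:35-17:10 (subtract 5h to convert from UTC+5).
Rosa ∩ Luca: ∅.
Rosa ∩ Luca ∩ Imani: ∅.
There is no time when everyone is free.
There is no common window, so the total is 0 minutes.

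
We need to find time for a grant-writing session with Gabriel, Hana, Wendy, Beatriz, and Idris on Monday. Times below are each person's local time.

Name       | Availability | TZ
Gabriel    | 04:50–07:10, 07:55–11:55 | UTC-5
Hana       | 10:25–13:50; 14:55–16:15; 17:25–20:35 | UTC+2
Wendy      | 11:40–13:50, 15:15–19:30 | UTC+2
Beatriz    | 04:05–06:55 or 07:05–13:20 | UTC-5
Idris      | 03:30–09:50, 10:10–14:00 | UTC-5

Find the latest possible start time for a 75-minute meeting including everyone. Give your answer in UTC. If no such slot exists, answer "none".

15:40

Gabriel in UTC: 09:50-12:10, 12:55-16:55 (add 5h to convert from UTC-5).
Hana in UTC: 08:25-11:50, 12:55-14:15, 15:25-18:35 (subtract 2h to convert from UTC+2).
Wendy in UTC: 09:40-11:50, 13:15-17:30 (subtract 2h to convert from UTC+2).
Beatriz in UTC: 09:05-11:55, 12:05-18:20 (add 5h to convert from UTC-5).
Idris in UTC: 08:30-14:50, 15:10-19:00 (add 5h to convert from UTC-5).
Gabriel ∩ Hana: 09:50-11:50, 12:55-14:15, 15:25-16:55.
Gabriel ∩ Hana ∩ Wendy: 09:50-11:50, 13:15-14:15, 15:25-16:55.
Gabriel ∩ Hana ∩ Wendy ∩ Beatriz: 09:50-11:50, 13:15-14:15, 15:25-16:55.
Gabriel ∩ Hana ∩ Wendy ∩ Beatriz ∩ Idris: 09:50-11:50, 13:15-14:15, 15:25-16:55.
So the common availability across everyone is 09:50-11:50, 13:15-14:15, 15:25-16:55.
The last common window of at least 75 minutes is 15:25-16:55; a 75-minute meeting can start as late as 15:40 and still end by 16:55.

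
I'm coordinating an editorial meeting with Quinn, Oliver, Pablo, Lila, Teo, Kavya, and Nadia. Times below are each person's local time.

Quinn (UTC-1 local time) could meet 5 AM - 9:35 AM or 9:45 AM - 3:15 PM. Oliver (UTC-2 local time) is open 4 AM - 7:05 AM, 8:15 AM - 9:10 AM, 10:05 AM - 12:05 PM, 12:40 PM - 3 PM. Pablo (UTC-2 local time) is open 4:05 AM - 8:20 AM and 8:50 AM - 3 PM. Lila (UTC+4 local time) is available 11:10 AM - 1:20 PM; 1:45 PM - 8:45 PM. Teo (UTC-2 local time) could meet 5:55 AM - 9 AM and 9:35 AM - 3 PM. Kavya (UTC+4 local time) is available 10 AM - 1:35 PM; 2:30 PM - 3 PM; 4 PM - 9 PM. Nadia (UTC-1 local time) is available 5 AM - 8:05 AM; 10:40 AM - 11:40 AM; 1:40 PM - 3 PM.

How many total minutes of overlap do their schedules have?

185

Quinn in UTC: 06:00-10:35, 10:45-16:15 (add 1h to convert from UTC-1).
Oliver in UTC: 06:00-09:05, 10:15-11:10, 12:05-14:05, 14:40-17:00 (add 2h to convert from UTC-2).
Pablo in UTC: 06:05-10:20, 10:50-17:00 (add 2h to convert from UTC-2).
Lila in UTC: 07:10-09:20, 09:45-16:45 (subtract 4h to convert from UTC+4).
Teo in UTC: 07:55-11:00, 11:35-17:00 (add 2h to convert from UTC-2).
Kavya in UTC: 06:00-09:35, 10:30-11:00, 12:00-17:00 (subtract 4h to convert from UTC+4).
Nadia in UTC: 06:00-09:05, 11:40-12:40, 14:40-16:00 (add 1h to convert from UTC-1).
Quinn ∩ Oliver: 06:00-09:05, 10:15-10:35, 10:45-11:10, 12:05-14:05, 14:40-16:15.
Quinn ∩ Oliver ∩ Pablo: 06:05-09:05, 10:15-10:20, 10:50-11:10, 12:05-14:05, 14:40-16:15.
Quinn ∩ Oliver ∩ Pablo ∩ Lila: 07:10-09:05, 10:15-10:20, 10:50-11:10, 12:05-14:05, 14:40-16:15.
Quinn ∩ Oliver ∩ Pablo ∩ Lila ∩ Teo: 07:55-09:05, 10:15-10:20, 10:50-11:00, 12:05-14:05, 14:40-16:15.
Quinn ∩ Oliver ∩ Pablo ∩ Lila ∩ Teo ∩ Kavya: 07:55-09:05, 10:50-11:00, 12:05-14:05, 14:40-16:15.
Quinn ∩ Oliver ∩ Pablo ∩ Lila ∩ Teo ∩ Kavya ∩ Nadia: 07:55-09:05, 12:05-12:40, 14:40-16:00.
Summing the common windows: 70 + 35 + 80 = 185 minutes.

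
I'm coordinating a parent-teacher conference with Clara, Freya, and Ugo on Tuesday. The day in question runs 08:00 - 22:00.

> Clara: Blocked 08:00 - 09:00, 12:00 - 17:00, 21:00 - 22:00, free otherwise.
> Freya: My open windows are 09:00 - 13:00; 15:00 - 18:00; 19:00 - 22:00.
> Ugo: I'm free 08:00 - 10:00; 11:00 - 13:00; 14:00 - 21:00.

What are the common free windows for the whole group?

Clara free: 09:00-12:00, 17:00-21:00 (invert busy blocks within the working day).
Freya free: 09:00-13:00, 15:00-18:00, 19:00-22:00.
Ugo free: 08:00-10:00, 11:00-13:00, 14:00-21:00.
Clara ∩ Freya: 09:00-12:00, 17:00-18:00, 19:00-21:00.
Clara ∩ Freya ∩ Ugo: 09:00-10:00, 11:00-12:00, 17:00-18:00, 19:00-21:00.

09:00-10:00, 11:00-12:00, 17:00-18:00, 19:00-21:00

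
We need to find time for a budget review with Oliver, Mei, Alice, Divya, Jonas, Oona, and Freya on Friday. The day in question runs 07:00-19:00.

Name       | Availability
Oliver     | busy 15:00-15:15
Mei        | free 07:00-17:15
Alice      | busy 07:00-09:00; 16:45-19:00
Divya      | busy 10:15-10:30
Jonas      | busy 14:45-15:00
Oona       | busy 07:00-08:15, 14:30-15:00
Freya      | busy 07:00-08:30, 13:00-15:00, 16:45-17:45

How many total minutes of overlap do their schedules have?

315

Oliver free: 07:00-15:00, 15:15-19:00 (invert busy blocks within the working day).
Mei free: 07:00-17:15.
Alice free: 09:00-16:45 (invert busy blocks within the working day).
Divya free: 07:00-10:15, 10:30-19:00 (invert busy blocks within the working day).
Jonas free: 07:00-14:45, 15:00-19:00 (invert busy blocks within the working day).
Oona free: 08:15-14:30, 15:00-19:00 (invert busy blocks within the working day).
Freya free: 08:30-13:00, 15:00-16:45, 17:45-19:00 (invert busy blocks within the working day).
Oliver ∩ Mei: 07:00-15:00, 15:15-17:15.
Oliver ∩ Mei ∩ Alice: 09:00-15:00, 15:15-16:45.
Oliver ∩ Mei ∩ Alice ∩ Divya: 09:00-10:15, 10:30-15:00, 15:15-16:45.
Oliver ∩ Mei ∩ Alice ∩ Divya ∩ Jonas: 09:00-10:15, 10:30-14:45, 15:15-16:45.
Oliver ∩ Mei ∩ Alice ∩ Divya ∩ Jonas ∩ Oona: 09:00-10:15, 10:30-14:30, 15:15-16:45.
Oliver ∩ Mei ∩ Alice ∩ Divya ∩ Jonas ∩ Oona ∩ Freya: 09:00-10:15, 10:30-13:00, 15:15-16:45.
Those are the intersection windows.
Summing the common windows: 75 + 150 + 90 = 315 minutes.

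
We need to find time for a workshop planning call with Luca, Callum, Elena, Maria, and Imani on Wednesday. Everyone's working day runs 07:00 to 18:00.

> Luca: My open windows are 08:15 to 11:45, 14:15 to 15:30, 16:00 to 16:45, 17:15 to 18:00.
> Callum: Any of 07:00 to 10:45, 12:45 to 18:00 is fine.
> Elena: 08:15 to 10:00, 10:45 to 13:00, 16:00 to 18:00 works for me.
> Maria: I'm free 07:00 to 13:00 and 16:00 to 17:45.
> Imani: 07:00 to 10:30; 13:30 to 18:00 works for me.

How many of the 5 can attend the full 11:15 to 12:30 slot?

2

Elena and Maria can make the full 11:15-12:30 slot — that's 2.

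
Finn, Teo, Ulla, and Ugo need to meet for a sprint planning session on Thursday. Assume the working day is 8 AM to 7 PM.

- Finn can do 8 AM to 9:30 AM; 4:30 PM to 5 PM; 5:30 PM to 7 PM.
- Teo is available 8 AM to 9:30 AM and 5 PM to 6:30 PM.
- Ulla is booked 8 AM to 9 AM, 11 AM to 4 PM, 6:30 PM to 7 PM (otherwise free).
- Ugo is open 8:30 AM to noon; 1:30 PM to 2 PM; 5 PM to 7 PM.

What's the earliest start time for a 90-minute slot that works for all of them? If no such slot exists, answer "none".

Finn free: 08:00-09:30, 16:30-17:00, 17:30-19:00.
Teo free: 08:00-09:30, 17:00-18:30.
Ulla free: 09:00-11:00, 16:00-18:30 (invert busy blocks within the working day).
Ugo free: 08:30-12:00, 13:30-14:00, 17:00-19:00.
Finn ∩ Teo: 08:00-09:30, 17:30-18:30.
Finn ∩ Teo ∩ Ulla: 09:00-09:30, 17:30-18:30.
Finn ∩ Teo ∩ Ulla ∩ Ugo: 09:00-09:30, 17:30-18:30.
No common window is at least 90 minutes long.

none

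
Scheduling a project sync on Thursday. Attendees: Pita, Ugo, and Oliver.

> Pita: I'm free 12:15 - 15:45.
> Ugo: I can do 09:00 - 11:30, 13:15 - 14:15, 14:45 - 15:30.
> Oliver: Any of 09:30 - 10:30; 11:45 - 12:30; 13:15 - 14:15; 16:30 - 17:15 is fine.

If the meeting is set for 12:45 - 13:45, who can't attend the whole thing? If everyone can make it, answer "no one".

Pita: free for 12:45-13:45. Ugo: not fully free for 12:45-13:45. Oliver: not fully free for 12:45-13:45.

Oliver, Ugo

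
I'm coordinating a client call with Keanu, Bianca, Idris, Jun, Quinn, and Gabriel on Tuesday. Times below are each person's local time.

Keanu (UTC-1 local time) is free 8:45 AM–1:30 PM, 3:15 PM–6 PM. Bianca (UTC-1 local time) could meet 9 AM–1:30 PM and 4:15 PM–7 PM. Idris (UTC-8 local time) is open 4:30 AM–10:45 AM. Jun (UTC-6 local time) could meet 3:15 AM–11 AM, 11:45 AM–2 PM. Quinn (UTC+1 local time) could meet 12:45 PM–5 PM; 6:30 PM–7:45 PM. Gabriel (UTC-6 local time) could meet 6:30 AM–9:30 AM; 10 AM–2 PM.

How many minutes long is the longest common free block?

Keanu in UTC: 09:45-14:30, 16:15-19:00 (add 1h to convert from UTC-1).
Bianca in UTC: 10:00-14:30, 17:15-20:00 (add 1h to convert from UTC-1).
Idris in UTC: 12:30-18:45 (add 8h to convert from UTC-8).
Jun in UTC: 09:15-17:00, 17:45-20:00 (add 6h to convert from UTC-6).
Quinn in UTC: 11:45-16:00, 17:30-18:45 (subtract 1h to convert from UTC+1).
Gabriel in UTC: 12:30-15:30, 16:00-20:00 (add 6h to convert from UTC-6).
Keanu ∩ Bianca: 10:00-14:30, 17:15-19:00.
Keanu ∩ Bianca ∩ Idris: 12:30-14:30, 17:15-18:45.
Keanu ∩ Bianca ∩ Idris ∩ Jun: 12:30-14:30, 17:45-18:45.
Keanu ∩ Bianca ∩ Idris ∩ Jun ∩ Quinn: 12:30-14:30, 17:45-18:45.
Keanu ∩ Bianca ∩ Idris ∩ Jun ∩ Quinn ∩ Gabriel: 12:30-14:30, 17:45-18:45.
The longest is 12:30-14:30 at 120 minutes.

120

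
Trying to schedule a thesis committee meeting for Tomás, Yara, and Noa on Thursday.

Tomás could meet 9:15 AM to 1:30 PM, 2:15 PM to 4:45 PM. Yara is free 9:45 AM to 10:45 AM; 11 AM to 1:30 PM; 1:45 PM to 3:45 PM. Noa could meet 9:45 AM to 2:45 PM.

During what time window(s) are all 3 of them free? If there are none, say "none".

09:45-10:45, 11:00-13:30, 14:15-14:45

Tomás ∩ Yara: 09:45-10:45, 11:00-13:30, 14:15-15:45.
Tomás ∩ Yara ∩ Noa: 09:45-10:45, 11:00-13:30, 14:15-14:45.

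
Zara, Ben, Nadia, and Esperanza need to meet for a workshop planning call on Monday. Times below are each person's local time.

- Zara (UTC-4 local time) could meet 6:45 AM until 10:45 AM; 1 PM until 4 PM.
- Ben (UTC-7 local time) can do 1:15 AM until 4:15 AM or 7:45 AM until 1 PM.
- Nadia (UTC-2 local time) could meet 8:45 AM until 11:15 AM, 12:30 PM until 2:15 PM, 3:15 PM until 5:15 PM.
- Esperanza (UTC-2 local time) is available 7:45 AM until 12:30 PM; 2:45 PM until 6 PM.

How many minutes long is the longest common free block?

120

Zara in UTC: 10:45-14:45, 17:00-20:00 (add 4h to convert from UTC-4).
Ben in UTC: 08:15-11:15, 14:45-20:00 (add 7h to convert from UTC-7).
Nadia in UTC: 10:45-13:15, 14:30-16:15, 17:15-19:15 (add 2h to convert from UTC-2).
Esperanza in UTC: 09:45-14:30, 16:45-20:00 (add 2h to convert from UTC-2).
Zara ∩ Ben: 10:45-11:15, 17:00-20:00.
Zara ∩ Ben ∩ Nadia: 10:45-11:15, 17:15-19:15.
Zara ∩ Ben ∩ Nadia ∩ Esperanza: 10:45-11:15, 17:15-19:15.
Those are the intersection windows.
The longest is 17:15-19:15 at 120 minutes.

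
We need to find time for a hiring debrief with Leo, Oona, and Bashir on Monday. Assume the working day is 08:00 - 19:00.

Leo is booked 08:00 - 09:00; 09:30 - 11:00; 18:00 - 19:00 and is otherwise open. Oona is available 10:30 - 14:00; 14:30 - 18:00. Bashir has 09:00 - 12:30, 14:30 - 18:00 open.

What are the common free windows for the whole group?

Leo free: 09:00-09:30, 11:00-18:00 (invert busy blocks within the working day).
Oona free: 10:30-14:00, 14:30-18:00.
Bashir free: 09:00-12:30, 14:30-18:00.
Leo ∩ Oona: 11:00-14:00, 14:30-18:00.
Leo ∩ Oona ∩ Bashir: 11:00-12:30, 14:30-18:00.
So the common availability across everyone is 11:00-12:30, 14:30-18:00.

11:00-12:30, 14:30-18:00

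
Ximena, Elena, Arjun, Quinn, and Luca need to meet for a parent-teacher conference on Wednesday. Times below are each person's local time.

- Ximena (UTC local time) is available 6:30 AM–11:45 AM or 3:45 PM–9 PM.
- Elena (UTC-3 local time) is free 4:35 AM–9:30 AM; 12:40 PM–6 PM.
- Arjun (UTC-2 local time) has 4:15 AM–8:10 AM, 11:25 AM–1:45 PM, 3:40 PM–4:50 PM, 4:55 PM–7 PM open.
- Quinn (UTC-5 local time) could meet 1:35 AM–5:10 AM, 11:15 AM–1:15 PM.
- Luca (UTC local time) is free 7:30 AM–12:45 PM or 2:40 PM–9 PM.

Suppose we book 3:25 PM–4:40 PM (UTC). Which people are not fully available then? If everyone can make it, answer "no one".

Ximena in UTC: 06:30-11:45, 15:45-21:00.
Elena in UTC: 07:35-12:30, 15:40-21:00 (add 3h to convert from UTC-3).
Arjun in UTC: 06:15-10:10, 13:25-15:45, 17:40-18:50, 18:55-21:00 (add 2h to convert from UTC-2).
Quinn in UTC: 06:35-10:10, 16:15-18:15 (add 5h to convert from UTC-5).
Luca in UTC: 07:30-12:45, 14:40-21:00.
Ximena: not fully free for 15:25-16:40. Elena: not fully free for 15:25-16:40. Arjun: not fully free for 15:25-16:40. Quinn: not fully free for 15:25-16:40. Luca: free for 15:25-16:40.

Arjun, Elena, Quinn, Ximena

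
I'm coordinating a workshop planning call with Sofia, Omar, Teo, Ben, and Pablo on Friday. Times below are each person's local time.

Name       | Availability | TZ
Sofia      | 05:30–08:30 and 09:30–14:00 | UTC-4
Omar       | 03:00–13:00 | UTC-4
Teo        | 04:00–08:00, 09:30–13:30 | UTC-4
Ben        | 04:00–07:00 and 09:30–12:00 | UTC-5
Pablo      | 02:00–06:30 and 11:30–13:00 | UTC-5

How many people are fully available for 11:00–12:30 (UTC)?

Sofia in UTC: 09:30-12:30, 13:30-18:00 (add 4h to convert from UTC-4).
Omar in UTC: 07:00-17:00 (add 4h to convert from UTC-4).
Teo in UTC: 08:00-12:00, 13:30-17:30 (add 4h to convert from UTC-4).
Ben in UTC: 09:00-12:00, 14:30-17:00 (add 5h to convert from UTC-5).
Pablo in UTC: 07:00-11:30, 16:30-18:00 (add 5h to convert from UTC-5).
Sofia and Omar can make the full 11:00-12:30 slot — that's 2.

2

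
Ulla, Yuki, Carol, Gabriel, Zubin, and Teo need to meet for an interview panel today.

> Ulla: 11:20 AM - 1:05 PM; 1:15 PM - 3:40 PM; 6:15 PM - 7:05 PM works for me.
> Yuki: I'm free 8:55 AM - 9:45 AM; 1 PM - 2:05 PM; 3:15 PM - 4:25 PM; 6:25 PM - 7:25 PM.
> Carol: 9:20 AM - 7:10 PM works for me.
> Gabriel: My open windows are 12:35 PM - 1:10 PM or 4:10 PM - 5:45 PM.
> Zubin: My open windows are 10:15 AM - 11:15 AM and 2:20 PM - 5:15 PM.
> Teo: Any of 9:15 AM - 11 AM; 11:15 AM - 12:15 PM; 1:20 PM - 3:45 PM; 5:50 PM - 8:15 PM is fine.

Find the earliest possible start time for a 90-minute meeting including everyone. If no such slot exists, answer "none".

none

Ulla ∩ Yuki: 13:00-13:05, 13:15-14:05, 15:15-15:40, 18:25-19:05.
Ulla ∩ Yuki ∩ Carol: 13:00-13:05, 13:15-14:05, 15:15-15:40, 18:25-19:05.
Ulla ∩ Yuki ∩ Carol ∩ Gabriel: 13:00-13:05.
Ulla ∩ Yuki ∩ Carol ∩ Gabriel ∩ Zubin: ∅.
Ulla ∩ Yuki ∩ Carol ∩ Gabriel ∩ Zubin ∩ Teo: ∅.
There is no time when everyone is free.
No common window is at least 90 minutes long.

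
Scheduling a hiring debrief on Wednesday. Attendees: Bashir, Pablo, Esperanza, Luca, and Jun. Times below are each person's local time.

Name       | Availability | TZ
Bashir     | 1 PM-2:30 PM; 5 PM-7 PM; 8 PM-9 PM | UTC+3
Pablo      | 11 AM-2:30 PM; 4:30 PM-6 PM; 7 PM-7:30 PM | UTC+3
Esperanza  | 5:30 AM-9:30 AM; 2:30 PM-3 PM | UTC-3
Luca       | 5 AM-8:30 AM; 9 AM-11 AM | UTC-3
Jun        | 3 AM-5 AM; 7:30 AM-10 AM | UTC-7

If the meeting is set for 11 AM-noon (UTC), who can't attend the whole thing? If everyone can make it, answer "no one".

Bashir, Luca, Pablo

Bashir in UTC: 10:00-11:30, 14:00-16:00, 17:00-18:00 (subtract 3h to convert from UTC+3).
Pablo in UTC: 08:00-11:30, 13:30-15:00, 16:00-16:30 (subtract 3h to convert from UTC+3).
Esperanza in UTC: 08:30-12:30, 17:30-18:00 (add 3h to convert from UTC-3).
Luca in UTC: 08:00-11:30, 12:00-14:00 (add 3h to convert from UTC-3).
Jun in UTC: 10:00-12:00, 14:30-17:00 (add 7h to convert from UTC-7).
Bashir: not fully free for 11:00-12:00. Pablo: not fully free for 11:00-12:00. Esperanza: free for 11:00-12:00. Luca: not fully free for 11:00-12:00. Jun: free for 11:00-12:00.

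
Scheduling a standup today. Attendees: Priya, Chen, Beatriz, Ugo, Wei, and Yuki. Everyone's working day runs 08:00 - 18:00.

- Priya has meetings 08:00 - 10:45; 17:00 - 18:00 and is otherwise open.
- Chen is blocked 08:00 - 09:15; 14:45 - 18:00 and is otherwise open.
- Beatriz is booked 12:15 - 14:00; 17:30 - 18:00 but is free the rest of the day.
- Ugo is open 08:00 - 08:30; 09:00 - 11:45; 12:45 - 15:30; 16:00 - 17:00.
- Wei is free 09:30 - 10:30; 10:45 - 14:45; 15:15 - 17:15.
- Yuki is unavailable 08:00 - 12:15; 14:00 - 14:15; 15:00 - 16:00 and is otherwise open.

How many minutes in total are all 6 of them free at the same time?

Priya free: 10:45-17:00 (invert busy blocks within the working day).
Chen free: 09:15-14:45 (invert busy blocks within the working day).
Beatriz free: 08:00-12:15, 14:00-17:30 (invert busy blocks within the working day).
Ugo free: 08:00-08:30, 09:00-11:45, 12:45-15:30, 16:00-17:00.
Wei free: 09:30-10:30, 10:45-14:45, 15:15-17:15.
Yuki free: 12:15-14:00, 14:15-15:00, 16:00-18:00 (invert busy blocks within the working day).
Priya ∩ Chen: 10:45-14:45.
Priya ∩ Chen ∩ Beatriz: 10:45-12:15, 14:00-14:45.
Priya ∩ Chen ∩ Beatriz ∩ Ugo: 10:45-11:45, 14:00-14:45.
Priya ∩ Chen ∩ Beatriz ∩ Ugo ∩ Wei: 10:45-11:45, 14:00-14:45.
Priya ∩ Chen ∩ Beatriz ∩ Ugo ∩ Wei ∩ Yuki: 14:15-14:45.
Those are the intersection windows.
That's a single block of 30 minutes.

30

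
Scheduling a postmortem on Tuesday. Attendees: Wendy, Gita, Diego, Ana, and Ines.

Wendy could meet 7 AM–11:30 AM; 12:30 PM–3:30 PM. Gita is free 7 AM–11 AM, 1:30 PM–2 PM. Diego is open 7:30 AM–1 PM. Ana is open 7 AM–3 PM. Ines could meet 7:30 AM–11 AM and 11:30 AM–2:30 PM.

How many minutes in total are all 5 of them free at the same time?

210

Wendy ∩ Gita: 07:00-11:00, 13:30-14:00.
Wendy ∩ Gita ∩ Diego: 07:30-11:00.
Wendy ∩ Gita ∩ Diego ∩ Ana: 07:30-11:00.
Wendy ∩ Gita ∩ Diego ∩ Ana ∩ Ines: 07:30-11:00.
That's a single block of 210 minutes.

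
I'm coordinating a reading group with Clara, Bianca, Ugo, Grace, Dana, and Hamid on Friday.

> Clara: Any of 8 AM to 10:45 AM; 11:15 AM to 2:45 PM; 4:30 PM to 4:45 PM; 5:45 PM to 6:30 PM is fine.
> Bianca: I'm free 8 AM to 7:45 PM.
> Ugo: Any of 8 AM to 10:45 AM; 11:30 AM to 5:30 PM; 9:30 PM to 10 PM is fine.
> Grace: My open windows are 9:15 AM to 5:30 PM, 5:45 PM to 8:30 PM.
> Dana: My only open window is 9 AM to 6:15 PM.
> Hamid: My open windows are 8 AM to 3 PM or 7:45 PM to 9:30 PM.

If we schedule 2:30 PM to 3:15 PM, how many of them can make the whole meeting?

4

Bianca, Ugo, Grace, and Dana can make the full 14:30-15:15 slot — that's 4.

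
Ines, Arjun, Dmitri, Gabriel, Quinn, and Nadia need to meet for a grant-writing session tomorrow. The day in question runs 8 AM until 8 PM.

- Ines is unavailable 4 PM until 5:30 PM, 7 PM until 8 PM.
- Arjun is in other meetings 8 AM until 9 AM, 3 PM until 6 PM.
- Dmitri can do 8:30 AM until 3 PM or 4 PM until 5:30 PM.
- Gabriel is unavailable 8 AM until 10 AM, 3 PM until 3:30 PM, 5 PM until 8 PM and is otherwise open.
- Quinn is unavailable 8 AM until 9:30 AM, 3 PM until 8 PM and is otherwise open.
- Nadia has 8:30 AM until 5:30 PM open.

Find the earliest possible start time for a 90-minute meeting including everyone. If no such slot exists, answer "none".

10:00

Ines free: 08:00-16:00, 17:30-19:00 (invert busy blocks within the working day).
Arjun free: 09:00-15:00, 18:00-20:00 (invert busy blocks within the working day).
Dmitri free: 08:30-15:00, 16:00-17:30.
Gabriel free: 10:00-15:00, 15:30-17:00 (invert busy blocks within the working day).
Quinn free: 09:30-15:00 (invert busy blocks within the working day).
Nadia free: 08:30-17:30.
Ines ∩ Arjun: 09:00-15:00, 18:00-19:00.
Ines ∩ Arjun ∩ Dmitri: 09:00-15:00.
Ines ∩ Arjun ∩ Dmitri ∩ Gabriel: 10:00-15:00.
Ines ∩ Arjun ∩ Dmitri ∩ Gabriel ∩ Quinn: 10:00-15:00.
Ines ∩ Arjun ∩ Dmitri ∩ Gabriel ∩ Quinn ∩ Nadia: 10:00-15:00.
The first common window of at least 90 minutes is 10:00-15:00, so the earliest start is 10:00.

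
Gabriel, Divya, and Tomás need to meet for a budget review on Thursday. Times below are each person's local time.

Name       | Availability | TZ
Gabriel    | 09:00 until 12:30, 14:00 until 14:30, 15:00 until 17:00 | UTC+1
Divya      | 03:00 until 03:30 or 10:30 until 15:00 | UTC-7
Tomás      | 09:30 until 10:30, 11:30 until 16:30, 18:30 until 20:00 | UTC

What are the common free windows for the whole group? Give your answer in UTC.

Gabriel in UTC: 08:00-11:30, 13:00-13:30, 14:00-16:00 (subtract 1h to convert from UTC+1).
Divya in UTC: 10:00-10:30, 17:30-22:00 (add 7h to convert from UTC-7).
Tomás in UTC: 09:30-10:30, 11:30-16:30, 18:30-20:00.
Gabriel ∩ Divya: 10:00-10:30.
Gabriel ∩ Divya ∩ Tomás: 10:00-10:30.

10:00-10:30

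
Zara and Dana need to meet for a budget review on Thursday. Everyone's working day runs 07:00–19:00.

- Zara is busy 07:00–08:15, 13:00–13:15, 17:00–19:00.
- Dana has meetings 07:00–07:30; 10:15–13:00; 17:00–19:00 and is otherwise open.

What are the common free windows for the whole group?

Zara free: 08:15-13:00, 13:15-17:00 (invert busy blocks within the working day).
Dana free: 07:30-10:15, 13:00-17:00 (invert busy blocks within the working day).
Zara ∩ Dana: 08:15-10:15, 13:15-17:00.

08:15-10:15, 13:15-17:00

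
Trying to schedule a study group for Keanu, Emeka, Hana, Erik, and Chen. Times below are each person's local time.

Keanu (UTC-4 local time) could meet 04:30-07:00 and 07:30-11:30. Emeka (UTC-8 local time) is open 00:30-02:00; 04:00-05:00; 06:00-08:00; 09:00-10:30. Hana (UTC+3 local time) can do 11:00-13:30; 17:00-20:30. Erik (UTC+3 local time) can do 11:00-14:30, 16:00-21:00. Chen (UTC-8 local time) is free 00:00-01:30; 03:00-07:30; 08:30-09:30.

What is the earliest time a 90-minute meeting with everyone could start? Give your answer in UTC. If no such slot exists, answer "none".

Keanu in UTC: 08:30-11:00, 11:30-15:30 (add 4h to convert from UTC-4).
Emeka in UTC: 08:30-10:00, 12:00-13:00, 14:00-16:00, 17:00-18:30 (add 8h to convert from UTC-8).
Hana in UTC: 08:00-10:30, 14:00-17:30 (subtract 3h to convert from UTC+3).
Erik in UTC: 08:00-11:30, 13:00-18:00 (subtract 3h to convert from UTC+3).
Chen in UTC: 08:00-09:30, 11:00-15:30, 16:30-17:30 (add 8h to convert from UTC-8).
Keanu ∩ Emeka: 08:30-10:00, 12:00-13:00, 14:00-15:30.
Keanu ∩ Emeka ∩ Hana: 08:30-10:00, 14:00-15:30.
Keanu ∩ Emeka ∩ Hana ∩ Erik: 08:30-10:00, 14:00-15:30.
Keanu ∩ Emeka ∩ Hana ∩ Erik ∩ Chen: 08:30-09:30, 14:00-15:30.
The first common window of at least 90 minutes is 14:00-15:30, so the earliest start is 14:00.

14:00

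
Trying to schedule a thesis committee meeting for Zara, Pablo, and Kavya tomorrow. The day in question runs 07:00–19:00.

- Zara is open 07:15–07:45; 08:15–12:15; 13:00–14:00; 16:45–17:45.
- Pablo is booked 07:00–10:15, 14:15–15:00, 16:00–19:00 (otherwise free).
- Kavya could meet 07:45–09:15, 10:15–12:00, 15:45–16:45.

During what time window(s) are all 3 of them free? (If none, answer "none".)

Zara free: 07:15-07:45, 08:15-12:15, 13:00-14:00, 16:45-17:45.
Pablo free: 10:15-14:15, 15:00-16:00 (invert busy blocks within the working day).
Kavya free: 07:45-09:15, 10:15-12:00, 15:45-16:45.
Zara ∩ Pablo: 10:15-12:15, 13:00-14:00.
Zara ∩ Pablo ∩ Kavya: 10:15-12:00.

10:15-12:00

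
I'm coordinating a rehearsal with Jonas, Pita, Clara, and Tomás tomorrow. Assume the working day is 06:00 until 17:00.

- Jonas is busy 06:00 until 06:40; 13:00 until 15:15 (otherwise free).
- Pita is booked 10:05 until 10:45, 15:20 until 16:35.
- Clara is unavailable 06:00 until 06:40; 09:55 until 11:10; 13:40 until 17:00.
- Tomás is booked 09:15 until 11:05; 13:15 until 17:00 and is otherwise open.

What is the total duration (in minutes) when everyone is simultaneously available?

265

Jonas free: 06:40-13:00, 15:15-17:00 (invert busy blocks within the working day).
Pita free: 06:00-10:05, 10:45-15:20, 16:35-17:00 (invert busy blocks within the working day).
Clara free: 06:40-09:55, 11:10-13:40 (invert busy blocks within the working day).
Tomás free: 06:00-09:15, 11:05-13:15 (invert busy blocks within the working day).
Jonas ∩ Pita: 06:40-10:05, 10:45-13:00, 15:15-15:20, 16:35-17:00.
Jonas ∩ Pita ∩ Clara: 06:40-09:55, 11:10-13:00.
Jonas ∩ Pita ∩ Clara ∩ Tomás: 06:40-09:15, 11:10-13:00.
So the common availability across everyone is 06:40-09:15, 11:10-13:00.
Summing the common windows: 155 + 110 = 265 minutes.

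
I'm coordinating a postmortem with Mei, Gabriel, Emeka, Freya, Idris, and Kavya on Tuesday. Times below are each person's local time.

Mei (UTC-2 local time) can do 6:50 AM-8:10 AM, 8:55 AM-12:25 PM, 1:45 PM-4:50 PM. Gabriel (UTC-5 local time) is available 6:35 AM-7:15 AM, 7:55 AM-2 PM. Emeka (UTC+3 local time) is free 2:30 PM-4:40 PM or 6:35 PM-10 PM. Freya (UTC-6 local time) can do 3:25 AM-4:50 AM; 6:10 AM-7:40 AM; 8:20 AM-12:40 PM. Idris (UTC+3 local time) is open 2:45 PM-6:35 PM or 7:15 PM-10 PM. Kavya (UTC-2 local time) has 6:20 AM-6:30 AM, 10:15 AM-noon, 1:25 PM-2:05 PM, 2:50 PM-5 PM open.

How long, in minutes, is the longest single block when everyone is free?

Mei in UTC: 08:50-10:10, 10:55-14:25, 15:45-18:50 (add 2h to convert from UTC-2).
Gabriel in UTC: 11:35-12:15, 12:55-19:00 (add 5h to convert from UTC-5).
Emeka in UTC: 11:30-13:40, 15:35-19:00 (subtract 3h to convert from UTC+3).
Freya in UTC: 09:25-10:50, 12:10-13:40, 14:20-18:40 (add 6h to convert from UTC-6).
Idris in UTC: 11:45-15:35, 16:15-19:00 (subtract 3h to convert from UTC+3).
Kavya in UTC: 08:20-08:30, 12:15-14:00, 15:25-16:05, 16:50-19:00 (add 2h to convert from UTC-2).
Mei ∩ Gabriel: 11:35-12:15, 12:55-14:25, 15:45-18:50.
Mei ∩ Gabriel ∩ Emeka: 11:35-12:15, 12:55-13:40, 15:45-18:50.
Mei ∩ Gabriel ∩ Emeka ∩ Freya: 12:10-12:15, 12:55-13:40, 15:45-18:40.
Mei ∩ Gabriel ∩ Emeka ∩ Freya ∩ Idris: 12:10-12:15, 12:55-13:40, 16:15-18:40.
Mei ∩ Gabriel ∩ Emeka ∩ Freya ∩ Idris ∩ Kavya: 12:55-13:40, 16:50-18:40.
The longest is 16:50-18:40 at 110 minutes.

110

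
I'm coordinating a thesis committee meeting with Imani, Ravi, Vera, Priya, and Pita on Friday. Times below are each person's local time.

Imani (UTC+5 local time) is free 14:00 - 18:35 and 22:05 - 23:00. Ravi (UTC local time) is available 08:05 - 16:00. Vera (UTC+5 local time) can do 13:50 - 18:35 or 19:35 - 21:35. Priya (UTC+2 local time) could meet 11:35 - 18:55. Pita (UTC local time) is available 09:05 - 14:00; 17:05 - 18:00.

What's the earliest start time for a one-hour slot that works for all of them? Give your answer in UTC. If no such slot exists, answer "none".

Imani in UTC: 09:00-13:35, 17:05-18:00 (subtract 5h to convert from UTC+5).
Ravi in UTC: 08:05-16:00.
Vera in UTC: 08:50-13:35, 14:35-16:35 (subtract 5h to convert from UTC+5).
Priya in UTC: 09:35-16:55 (subtract 2h to convert from UTC+2).
Pita in UTC: 09:05-14:00, 17:05-18:00.
Imani ∩ Ravi: 09:00-13:35.
Imani ∩ Ravi ∩ Vera: 09:00-13:35.
Imani ∩ Ravi ∩ Vera ∩ Priya: 09:35-13:35.
Imani ∩ Ravi ∩ Vera ∩ Priya ∩ Pita: 09:35-13:35.
The first common window of at least 60 minutes is 09:35-13:35, so the earliest start is 09:35.

09:35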